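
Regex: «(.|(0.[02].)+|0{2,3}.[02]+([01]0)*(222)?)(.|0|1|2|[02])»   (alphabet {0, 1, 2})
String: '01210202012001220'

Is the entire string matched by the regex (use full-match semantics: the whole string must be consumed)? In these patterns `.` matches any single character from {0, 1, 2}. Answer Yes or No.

Yes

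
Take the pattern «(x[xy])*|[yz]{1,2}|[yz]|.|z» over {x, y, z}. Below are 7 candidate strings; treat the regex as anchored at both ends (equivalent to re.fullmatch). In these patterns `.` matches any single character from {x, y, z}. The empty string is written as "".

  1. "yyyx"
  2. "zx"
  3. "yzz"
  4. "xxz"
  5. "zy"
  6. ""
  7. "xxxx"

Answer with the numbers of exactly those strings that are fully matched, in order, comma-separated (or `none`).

5, 6, 7

1 → no match
2 → no match
3 → no match
4 → no match
5 → match
6 → match
7 → match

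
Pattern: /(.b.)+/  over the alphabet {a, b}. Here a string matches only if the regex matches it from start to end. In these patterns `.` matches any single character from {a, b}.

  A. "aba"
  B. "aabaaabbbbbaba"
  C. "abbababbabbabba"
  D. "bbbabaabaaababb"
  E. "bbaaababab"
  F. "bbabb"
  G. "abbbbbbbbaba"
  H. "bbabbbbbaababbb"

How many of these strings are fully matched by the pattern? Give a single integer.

A → match
B → no match
C → match
D → no match
E → no match
F → no match
G → match
H → match
Total matched: 4

4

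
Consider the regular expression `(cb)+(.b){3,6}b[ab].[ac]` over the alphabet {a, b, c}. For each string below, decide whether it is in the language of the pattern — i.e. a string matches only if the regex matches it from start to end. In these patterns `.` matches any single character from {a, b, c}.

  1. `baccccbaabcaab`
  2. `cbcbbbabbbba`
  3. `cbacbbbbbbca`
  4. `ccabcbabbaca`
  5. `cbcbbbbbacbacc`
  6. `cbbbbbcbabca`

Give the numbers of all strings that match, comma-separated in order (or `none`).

2

1 → no match — must start with `cb`
2 → match
3 → no match
4 → no match — must start with `cb`
5 → no match
6 → no match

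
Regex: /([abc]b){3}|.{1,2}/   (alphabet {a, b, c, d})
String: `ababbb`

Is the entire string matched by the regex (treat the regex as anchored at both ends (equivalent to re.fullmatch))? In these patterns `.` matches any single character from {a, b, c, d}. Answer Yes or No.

Yes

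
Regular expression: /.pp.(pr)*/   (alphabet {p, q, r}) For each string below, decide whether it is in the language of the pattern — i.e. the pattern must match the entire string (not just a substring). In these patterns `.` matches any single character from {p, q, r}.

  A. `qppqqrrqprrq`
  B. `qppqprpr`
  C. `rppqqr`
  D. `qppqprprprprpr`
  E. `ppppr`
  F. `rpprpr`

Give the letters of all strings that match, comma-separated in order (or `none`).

A. `qppqqrrqprrq` → no match
B. `qppqprpr` → match
C. `rppqqr` → no match
D → match
E. `ppppr` → no match
F. `rpprpr` → match

B, D, F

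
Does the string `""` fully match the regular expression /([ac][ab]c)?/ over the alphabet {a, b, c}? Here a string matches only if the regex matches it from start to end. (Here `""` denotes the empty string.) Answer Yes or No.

Yes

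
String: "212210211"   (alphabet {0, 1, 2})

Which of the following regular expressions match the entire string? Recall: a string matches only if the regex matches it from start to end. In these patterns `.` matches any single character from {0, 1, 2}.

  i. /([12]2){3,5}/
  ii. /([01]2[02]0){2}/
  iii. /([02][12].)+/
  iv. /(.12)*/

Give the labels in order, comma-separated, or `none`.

iii

i → no match — must end with "2"
ii → no match — must end with "0"
iii → match
iv → no match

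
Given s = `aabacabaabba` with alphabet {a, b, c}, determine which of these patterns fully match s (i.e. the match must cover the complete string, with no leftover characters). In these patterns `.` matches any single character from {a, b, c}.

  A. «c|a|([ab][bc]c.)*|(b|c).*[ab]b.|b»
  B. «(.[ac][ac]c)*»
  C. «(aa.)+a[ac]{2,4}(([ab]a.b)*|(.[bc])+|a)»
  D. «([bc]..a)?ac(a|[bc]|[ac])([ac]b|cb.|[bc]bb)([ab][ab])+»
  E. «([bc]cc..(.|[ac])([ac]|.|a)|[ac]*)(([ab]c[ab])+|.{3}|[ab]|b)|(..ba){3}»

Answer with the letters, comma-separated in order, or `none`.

E

A → no match
B → no match
C → no match
D → no match
E → match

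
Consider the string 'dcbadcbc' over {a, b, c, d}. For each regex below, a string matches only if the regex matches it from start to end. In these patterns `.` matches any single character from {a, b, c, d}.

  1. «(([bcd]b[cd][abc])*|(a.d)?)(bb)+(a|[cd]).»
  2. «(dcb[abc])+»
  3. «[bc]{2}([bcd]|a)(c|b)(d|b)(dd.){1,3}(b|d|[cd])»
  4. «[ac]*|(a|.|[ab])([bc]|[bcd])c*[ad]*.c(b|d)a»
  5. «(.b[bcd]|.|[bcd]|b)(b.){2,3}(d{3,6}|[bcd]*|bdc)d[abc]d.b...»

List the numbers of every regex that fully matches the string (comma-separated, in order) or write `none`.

2

1 → no match
2 → match
3 → no match
4 → no match
5 → no match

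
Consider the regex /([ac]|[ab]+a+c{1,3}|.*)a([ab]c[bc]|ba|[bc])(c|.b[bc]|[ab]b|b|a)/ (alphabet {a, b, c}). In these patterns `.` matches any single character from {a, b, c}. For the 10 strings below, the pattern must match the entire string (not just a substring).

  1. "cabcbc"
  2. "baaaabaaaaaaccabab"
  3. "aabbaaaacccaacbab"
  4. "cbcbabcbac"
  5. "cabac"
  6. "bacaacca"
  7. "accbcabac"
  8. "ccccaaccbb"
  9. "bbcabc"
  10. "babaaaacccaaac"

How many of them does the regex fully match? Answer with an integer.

8

1 → match
2 → match
3 → match
4 → no match
5 → match
6 → match
7 → match
8 → match
9 → match
10 → no match
Total matched: 8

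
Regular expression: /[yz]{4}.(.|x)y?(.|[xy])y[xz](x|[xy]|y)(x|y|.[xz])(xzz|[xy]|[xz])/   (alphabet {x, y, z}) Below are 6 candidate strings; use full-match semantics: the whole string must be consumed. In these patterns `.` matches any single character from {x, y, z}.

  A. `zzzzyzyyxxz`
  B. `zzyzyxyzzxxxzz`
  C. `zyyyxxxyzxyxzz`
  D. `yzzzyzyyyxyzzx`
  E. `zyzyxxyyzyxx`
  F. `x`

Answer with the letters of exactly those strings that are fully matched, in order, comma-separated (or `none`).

A → no match
B → no match
C → match
D → match
E → match
F → no match

C, D, E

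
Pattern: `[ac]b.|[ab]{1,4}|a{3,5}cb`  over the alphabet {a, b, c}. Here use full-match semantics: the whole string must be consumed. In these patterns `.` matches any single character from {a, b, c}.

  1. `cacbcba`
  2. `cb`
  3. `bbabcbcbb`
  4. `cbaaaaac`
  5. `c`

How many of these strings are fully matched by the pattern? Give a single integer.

1 → no match
2 → no match
3 → no match
4 → no match
5 → no match
Total matched: 0

0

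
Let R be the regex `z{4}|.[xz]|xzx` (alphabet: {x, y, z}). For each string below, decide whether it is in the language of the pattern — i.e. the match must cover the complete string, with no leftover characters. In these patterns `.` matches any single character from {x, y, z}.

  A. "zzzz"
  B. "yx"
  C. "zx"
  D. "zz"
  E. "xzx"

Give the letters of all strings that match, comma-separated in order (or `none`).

A, B, C, D, E

A → match
B → match
C → match
D → match
E → match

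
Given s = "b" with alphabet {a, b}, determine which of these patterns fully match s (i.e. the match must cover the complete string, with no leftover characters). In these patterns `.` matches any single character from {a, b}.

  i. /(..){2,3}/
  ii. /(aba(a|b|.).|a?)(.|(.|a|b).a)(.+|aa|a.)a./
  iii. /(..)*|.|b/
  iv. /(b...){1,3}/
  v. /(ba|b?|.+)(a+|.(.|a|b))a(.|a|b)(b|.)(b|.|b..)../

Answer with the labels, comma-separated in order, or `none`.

i → no match
ii → no match
iii → match
iv → no match
v → no match

iii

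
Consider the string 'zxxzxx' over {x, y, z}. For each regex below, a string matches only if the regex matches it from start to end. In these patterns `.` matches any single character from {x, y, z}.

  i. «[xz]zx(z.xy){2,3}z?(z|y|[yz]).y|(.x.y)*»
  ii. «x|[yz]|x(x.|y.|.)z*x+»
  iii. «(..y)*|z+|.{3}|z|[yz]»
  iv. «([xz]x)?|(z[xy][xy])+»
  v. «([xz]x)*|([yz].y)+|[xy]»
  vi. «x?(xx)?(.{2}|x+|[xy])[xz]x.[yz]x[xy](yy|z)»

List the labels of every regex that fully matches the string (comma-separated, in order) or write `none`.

iv

i → no match
ii → no match
iii → no match
iv → match
v → no match
vi → no match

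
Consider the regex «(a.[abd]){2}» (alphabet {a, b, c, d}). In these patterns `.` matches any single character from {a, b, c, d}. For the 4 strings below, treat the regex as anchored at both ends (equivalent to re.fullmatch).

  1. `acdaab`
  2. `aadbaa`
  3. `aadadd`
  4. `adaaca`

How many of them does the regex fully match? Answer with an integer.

1. `acdaab` → match
2. `aadbaa` → no match
3. `aadadd` → match
4. `adaaca` → match
Total matched: 3

3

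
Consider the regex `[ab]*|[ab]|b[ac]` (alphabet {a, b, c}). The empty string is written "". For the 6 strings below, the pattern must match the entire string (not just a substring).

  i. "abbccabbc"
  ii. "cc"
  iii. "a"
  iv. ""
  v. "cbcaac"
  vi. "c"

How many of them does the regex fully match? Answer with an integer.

2

i → no match
ii → no match
iii → match
iv → match
v → no match
vi → no match
Total matched: 2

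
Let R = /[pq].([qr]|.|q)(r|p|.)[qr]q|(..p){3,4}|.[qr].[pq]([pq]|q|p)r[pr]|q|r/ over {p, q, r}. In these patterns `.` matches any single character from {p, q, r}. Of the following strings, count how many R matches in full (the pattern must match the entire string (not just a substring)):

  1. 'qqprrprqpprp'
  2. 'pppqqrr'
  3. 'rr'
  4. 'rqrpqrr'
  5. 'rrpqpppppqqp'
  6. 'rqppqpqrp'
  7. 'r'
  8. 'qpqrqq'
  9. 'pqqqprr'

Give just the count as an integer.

7

1 → match
2 → no match
3 → no match
4 → match
5 → match
6 → match
7 → match
8 → match
9 → match
Total matched: 7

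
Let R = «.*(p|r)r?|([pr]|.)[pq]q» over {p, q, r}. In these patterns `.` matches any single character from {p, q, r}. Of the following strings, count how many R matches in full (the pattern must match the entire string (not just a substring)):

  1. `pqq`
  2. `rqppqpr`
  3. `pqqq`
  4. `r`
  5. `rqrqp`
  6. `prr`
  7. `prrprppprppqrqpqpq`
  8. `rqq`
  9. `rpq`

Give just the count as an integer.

1 → match
2 → match
3 → no match
4 → match
5 → match
6 → match
7 → no match
8 → match
9 → match
Total matched: 7

7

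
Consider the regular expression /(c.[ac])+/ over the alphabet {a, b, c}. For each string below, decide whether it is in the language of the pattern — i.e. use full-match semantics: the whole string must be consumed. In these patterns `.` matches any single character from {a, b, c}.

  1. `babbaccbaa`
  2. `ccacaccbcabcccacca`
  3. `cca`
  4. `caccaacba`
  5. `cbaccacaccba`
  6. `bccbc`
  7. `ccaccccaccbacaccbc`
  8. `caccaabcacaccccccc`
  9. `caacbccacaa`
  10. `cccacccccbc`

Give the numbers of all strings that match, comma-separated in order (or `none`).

3, 4, 5, 7

1 → no match — must start with `c`
2 → no match
3 → match
4 → match
5 → match
6 → no match — must start with `c`
7 → match
8 → no match
9 → no match
10 → no match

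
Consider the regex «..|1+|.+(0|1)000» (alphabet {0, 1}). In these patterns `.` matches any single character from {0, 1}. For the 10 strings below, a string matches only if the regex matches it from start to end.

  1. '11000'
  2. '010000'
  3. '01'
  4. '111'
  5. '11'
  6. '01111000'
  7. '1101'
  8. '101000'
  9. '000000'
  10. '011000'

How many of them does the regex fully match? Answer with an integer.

1 → match
2 → match
3 → match
4 → match
5 → match
6 → match
7 → no match
8 → match
9 → match
10 → match
Total matched: 9

9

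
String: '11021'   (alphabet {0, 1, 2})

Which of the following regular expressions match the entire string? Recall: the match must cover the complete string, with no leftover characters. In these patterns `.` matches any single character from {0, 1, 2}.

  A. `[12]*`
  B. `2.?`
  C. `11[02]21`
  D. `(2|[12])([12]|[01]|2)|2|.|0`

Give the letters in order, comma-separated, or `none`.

A → no match
B → no match — must start with '2'
C → match
D → no match

C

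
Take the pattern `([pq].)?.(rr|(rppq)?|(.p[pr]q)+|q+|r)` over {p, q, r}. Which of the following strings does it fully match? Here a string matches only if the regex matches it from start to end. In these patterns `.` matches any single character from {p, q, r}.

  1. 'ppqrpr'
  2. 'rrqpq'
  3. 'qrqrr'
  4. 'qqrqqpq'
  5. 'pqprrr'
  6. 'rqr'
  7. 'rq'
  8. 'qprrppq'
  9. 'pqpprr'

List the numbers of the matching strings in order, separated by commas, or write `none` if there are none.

1. 'ppqrpr' → no match
2. 'rrqpq' → no match
3. 'qrqrr' → match
4. 'qqrqqpq' → no match
5. 'pqprrr' → no match
6. 'rqr' → no match
7. 'rq' → match
8. 'qprrppq' → match
9. 'pqpprr' → no match

3, 7, 8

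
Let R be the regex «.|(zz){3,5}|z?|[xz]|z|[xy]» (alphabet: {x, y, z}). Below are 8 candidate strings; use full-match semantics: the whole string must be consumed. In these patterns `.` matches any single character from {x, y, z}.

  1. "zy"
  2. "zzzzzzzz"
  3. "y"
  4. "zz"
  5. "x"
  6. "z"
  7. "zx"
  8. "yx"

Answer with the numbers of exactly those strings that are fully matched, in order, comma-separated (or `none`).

1. "zy" → no match
2. "zzzzzzzz" → match
3. "y" → match
4. "zz" → no match
5. "x" → match
6. "z" → match
7. "zx" → no match
8. "yx" → no match

2, 3, 5, 6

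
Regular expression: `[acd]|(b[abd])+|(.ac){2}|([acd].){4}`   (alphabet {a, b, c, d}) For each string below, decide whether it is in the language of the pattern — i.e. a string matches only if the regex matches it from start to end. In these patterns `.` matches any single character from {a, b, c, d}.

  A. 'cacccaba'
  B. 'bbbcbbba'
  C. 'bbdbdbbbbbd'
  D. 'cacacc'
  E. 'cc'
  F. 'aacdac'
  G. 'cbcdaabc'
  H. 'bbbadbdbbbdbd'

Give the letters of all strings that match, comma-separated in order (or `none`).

F

A → no match
B → no match
C → no match
D → no match
E → no match
F → match
G → no match
H → no match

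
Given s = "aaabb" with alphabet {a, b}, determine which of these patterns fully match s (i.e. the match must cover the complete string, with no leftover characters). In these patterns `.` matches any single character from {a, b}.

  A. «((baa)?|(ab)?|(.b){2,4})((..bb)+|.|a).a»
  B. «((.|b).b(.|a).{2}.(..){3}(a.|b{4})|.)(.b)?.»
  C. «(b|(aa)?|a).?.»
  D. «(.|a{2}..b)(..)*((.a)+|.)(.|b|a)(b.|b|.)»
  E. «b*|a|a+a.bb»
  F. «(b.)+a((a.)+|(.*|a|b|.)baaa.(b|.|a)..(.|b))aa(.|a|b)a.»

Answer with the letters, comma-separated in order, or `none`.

A → no match — must end with "a"
B → no match
C → no match
D → match
E → match
F → no match — must start with "b"

D, E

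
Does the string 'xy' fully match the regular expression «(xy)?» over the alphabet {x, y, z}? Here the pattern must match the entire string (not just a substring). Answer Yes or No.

Yes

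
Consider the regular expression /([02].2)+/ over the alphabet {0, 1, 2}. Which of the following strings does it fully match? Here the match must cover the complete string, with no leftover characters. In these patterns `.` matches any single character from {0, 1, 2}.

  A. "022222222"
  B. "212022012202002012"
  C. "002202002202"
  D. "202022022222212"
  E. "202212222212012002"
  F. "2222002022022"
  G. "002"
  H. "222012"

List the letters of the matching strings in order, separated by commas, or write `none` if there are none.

A. "022222222" → match
B → match
C. "002202002202" → match
D → match
E → match
F → no match
G. "002" → match
H. "222012" → match

A, B, C, D, E, G, H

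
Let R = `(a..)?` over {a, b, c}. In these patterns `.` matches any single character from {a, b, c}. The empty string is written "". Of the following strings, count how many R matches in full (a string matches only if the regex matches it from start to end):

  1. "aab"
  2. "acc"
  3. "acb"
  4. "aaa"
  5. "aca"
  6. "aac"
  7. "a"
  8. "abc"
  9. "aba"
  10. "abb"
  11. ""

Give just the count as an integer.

10

1 → match
2 → match
3 → match
4 → match
5 → match
6 → match
7 → no match
8 → match
9 → match
10 → match
11 → match
Total matched: 10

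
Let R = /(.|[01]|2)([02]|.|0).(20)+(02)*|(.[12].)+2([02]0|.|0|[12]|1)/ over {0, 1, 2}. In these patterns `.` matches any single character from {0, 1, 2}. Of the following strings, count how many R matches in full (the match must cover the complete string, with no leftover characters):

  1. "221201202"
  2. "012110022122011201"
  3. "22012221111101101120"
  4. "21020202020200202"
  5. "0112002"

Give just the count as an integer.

3

1 → no match
2 → no match
3 → match
4 → match
5 → match
Total matched: 3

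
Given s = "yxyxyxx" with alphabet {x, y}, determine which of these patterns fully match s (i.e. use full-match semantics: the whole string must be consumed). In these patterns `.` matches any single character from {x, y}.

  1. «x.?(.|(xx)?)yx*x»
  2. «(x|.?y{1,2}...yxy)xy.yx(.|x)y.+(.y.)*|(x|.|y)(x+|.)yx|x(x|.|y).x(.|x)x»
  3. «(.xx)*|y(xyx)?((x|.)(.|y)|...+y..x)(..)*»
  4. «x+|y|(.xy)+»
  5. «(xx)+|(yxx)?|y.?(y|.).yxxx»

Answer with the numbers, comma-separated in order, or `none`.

3

1 → no match — must start with "x"
2 → no match
3 → match
4 → no match
5 → no match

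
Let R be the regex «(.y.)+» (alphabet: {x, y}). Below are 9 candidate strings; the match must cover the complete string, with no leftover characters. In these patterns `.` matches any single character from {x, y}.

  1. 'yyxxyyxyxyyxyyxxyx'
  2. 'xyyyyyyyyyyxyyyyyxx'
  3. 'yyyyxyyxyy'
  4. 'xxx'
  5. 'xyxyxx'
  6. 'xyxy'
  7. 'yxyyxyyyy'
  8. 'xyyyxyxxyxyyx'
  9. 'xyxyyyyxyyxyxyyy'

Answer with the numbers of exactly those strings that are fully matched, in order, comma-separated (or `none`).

1 → match
2 → no match
3 → no match
4 → no match
5 → no match
6 → no match
7 → no match
8 → no match
9 → no match

1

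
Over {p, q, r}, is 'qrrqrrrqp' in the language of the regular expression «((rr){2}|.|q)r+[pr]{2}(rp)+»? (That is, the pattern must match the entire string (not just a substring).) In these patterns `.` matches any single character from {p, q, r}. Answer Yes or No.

Every match must end with 'rp', but 'qrrqrrrqp' does not.

No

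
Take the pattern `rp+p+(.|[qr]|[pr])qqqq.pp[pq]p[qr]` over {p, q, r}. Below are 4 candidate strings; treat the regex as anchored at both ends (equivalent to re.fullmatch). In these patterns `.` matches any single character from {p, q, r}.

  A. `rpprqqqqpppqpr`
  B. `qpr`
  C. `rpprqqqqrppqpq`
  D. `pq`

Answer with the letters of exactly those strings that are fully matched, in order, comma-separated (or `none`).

A, C

A → match
B → no match — must start with `rp`
C → match
D → no match — must start with `rp`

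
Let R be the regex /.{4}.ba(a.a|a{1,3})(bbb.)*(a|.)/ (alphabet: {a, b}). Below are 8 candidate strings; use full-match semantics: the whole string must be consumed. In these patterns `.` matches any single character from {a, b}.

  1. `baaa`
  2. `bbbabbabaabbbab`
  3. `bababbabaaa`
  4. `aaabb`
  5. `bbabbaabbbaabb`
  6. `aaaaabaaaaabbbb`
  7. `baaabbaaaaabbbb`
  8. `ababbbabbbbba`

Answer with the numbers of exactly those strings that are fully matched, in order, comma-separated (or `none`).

none

1. `baaa` → no match
2 → no match
3. `bababbabaaa` → no match
4. `aaabb` → no match
5 → no match
6 → no match
7 → no match
8 → no match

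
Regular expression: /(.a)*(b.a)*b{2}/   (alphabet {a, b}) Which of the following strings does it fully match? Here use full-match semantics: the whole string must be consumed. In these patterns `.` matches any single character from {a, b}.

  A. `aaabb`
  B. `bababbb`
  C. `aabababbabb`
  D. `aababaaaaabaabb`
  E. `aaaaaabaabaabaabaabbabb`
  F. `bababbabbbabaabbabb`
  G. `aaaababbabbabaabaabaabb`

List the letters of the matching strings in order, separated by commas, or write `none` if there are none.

A → no match
B → no match
C → match
D → match
E → match
F → no match
G → match

C, D, E, G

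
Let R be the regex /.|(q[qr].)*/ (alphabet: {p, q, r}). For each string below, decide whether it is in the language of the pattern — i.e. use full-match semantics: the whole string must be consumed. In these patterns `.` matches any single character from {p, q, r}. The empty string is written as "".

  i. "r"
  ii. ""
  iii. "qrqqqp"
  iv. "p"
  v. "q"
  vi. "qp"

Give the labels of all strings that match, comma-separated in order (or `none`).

i, ii, iii, iv, v

i → match
ii → match
iii → match
iv → match
v → match
vi → no match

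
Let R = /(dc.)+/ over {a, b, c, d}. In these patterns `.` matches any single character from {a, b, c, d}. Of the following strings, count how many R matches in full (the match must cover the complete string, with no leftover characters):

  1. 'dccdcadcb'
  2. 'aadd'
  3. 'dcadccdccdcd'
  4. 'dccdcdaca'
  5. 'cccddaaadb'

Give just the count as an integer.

1 → match
2 → no match — must start with 'dc'
3 → match
4 → no match
5 → no match — must start with 'dc'
Total matched: 2

2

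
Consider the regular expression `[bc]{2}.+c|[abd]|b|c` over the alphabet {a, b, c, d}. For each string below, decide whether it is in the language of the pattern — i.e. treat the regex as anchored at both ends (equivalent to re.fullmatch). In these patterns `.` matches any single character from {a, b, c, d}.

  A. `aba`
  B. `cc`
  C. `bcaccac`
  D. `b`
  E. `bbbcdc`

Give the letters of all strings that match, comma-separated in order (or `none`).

C, D, E

A. `aba` → no match
B. `cc` → no match
C. `bcaccac` → match
D. `b` → match
E. `bbbcdc` → match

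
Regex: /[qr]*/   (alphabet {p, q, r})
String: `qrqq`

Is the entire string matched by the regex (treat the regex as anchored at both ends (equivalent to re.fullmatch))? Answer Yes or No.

Yes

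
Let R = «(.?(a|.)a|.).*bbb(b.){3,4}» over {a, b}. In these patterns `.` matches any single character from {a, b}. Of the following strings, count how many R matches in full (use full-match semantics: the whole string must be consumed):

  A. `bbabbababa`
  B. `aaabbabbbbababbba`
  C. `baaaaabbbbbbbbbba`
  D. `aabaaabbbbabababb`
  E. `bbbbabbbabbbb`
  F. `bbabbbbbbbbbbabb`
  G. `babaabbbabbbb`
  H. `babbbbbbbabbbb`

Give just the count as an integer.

5

A. `bbabbababa` → no match
B → match
C → match
D → match
E → no match
F → match
G → no match
H → match
Total matched: 5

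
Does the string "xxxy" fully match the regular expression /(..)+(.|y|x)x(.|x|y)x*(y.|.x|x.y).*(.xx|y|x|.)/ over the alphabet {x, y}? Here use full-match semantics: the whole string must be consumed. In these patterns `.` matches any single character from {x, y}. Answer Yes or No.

No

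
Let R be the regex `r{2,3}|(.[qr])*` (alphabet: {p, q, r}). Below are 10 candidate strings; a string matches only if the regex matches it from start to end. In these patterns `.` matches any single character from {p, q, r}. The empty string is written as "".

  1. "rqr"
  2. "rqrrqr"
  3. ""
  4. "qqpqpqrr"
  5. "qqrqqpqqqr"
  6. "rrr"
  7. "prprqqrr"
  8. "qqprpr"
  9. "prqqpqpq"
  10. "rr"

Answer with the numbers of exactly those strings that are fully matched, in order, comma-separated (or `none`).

2, 3, 4, 6, 7, 8, 9, 10

1 → no match
2 → match
3 → match
4 → match
5 → no match
6 → match
7 → match
8 → match
9 → match
10 → match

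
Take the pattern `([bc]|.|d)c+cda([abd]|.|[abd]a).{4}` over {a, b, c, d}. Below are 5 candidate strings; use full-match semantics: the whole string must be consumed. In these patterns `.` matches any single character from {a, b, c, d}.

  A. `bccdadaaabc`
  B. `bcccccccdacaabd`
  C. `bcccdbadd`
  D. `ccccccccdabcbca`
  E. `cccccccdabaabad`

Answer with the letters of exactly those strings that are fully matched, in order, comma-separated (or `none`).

A, B, D, E

A → match
B → match
C → no match
D → match
E → match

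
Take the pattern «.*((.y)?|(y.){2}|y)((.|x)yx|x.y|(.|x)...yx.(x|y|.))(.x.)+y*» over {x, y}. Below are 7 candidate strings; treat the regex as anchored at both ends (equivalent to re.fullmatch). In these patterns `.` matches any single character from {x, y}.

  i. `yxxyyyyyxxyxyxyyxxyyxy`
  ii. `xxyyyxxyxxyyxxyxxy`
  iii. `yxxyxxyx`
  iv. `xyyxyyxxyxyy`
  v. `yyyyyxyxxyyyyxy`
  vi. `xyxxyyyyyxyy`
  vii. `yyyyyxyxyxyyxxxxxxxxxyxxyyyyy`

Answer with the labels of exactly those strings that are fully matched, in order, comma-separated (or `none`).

i, ii, vii

i → match
ii → match
iii → no match
iv → no match
v → no match
vi → no match
vii → match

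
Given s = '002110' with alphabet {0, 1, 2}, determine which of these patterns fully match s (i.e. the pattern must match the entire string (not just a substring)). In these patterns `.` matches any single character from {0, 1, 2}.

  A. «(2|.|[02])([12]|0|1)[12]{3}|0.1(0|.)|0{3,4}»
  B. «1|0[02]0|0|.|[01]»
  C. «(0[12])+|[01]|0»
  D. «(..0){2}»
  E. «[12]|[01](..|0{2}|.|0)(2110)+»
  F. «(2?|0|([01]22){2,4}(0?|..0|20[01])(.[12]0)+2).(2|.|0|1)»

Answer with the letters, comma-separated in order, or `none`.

A → no match
B → no match
C → no match
D → no match
E → match
F → no match

E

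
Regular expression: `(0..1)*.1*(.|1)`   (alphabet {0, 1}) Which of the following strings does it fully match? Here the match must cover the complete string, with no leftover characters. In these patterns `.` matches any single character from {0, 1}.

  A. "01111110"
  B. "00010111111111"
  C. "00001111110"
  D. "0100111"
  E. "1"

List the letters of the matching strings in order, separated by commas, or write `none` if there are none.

A, B

A → match
B → match
C → no match
D → no match
E → no match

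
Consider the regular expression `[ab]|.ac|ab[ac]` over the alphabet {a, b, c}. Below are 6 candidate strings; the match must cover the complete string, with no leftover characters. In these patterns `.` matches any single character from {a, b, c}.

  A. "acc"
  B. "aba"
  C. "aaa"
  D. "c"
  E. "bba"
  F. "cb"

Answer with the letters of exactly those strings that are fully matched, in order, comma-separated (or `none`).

A → no match
B → match
C → no match
D → no match
E → no match
F → no match

B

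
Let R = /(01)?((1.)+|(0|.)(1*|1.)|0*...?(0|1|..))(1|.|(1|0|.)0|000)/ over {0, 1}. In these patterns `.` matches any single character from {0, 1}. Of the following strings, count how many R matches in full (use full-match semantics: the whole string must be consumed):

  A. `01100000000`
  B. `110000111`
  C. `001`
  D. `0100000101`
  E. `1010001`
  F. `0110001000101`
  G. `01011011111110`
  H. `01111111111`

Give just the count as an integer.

A → no match
B → no match
C → no match
D → match
E → no match
F → no match
G → no match
H → match
Total matched: 2

2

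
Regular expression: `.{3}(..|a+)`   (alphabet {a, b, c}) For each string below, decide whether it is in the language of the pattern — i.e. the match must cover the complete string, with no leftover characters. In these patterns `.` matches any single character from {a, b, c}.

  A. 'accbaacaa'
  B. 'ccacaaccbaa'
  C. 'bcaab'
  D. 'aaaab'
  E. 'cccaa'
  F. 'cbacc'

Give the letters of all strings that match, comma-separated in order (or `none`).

C, D, E, F

A → no match
B → no match
C → match
D → match
E → match
F → match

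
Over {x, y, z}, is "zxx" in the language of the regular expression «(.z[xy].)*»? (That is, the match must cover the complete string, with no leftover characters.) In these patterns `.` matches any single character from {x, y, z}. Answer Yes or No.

No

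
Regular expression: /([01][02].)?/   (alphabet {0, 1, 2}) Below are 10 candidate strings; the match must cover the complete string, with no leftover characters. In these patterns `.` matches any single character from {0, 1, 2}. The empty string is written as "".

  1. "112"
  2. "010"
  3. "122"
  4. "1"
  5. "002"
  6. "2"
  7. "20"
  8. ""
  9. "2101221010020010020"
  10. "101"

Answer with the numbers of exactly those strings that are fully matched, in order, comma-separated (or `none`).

1 → no match
2 → no match
3 → match
4 → no match
5 → match
6 → no match
7 → no match
8 → match
9 → no match
10 → match

3, 5, 8, 10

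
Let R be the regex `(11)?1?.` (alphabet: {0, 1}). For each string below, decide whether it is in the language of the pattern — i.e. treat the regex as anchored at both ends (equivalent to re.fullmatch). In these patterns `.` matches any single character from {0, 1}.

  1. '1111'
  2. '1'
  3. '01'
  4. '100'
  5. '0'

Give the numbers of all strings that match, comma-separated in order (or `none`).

1, 2, 5

1 → match
2 → match
3 → no match
4 → no match
5 → match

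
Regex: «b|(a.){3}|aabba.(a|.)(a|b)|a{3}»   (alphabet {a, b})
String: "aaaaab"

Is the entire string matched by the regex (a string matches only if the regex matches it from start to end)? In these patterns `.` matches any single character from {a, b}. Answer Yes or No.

Yes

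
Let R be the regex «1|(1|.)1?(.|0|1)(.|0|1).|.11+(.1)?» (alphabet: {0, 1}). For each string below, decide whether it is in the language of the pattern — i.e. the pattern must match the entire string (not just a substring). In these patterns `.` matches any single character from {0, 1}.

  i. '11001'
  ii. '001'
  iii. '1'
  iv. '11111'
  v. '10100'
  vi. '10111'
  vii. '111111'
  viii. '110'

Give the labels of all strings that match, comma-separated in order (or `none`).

i, iii, iv, vii

i. '11001' → match
ii. '001' → no match
iii. '1' → match
iv. '11111' → match
v. '10100' → no match
vi. '10111' → no match
vii. '111111' → match
viii. '110' → no match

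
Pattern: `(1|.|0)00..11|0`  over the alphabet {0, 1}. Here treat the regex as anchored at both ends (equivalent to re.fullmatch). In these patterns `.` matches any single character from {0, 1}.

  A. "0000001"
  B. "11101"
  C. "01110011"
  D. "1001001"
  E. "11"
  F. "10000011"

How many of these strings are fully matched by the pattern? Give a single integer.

0

A → no match
B → no match
C → no match
D → no match
E → no match
F → no match
Total matched: 0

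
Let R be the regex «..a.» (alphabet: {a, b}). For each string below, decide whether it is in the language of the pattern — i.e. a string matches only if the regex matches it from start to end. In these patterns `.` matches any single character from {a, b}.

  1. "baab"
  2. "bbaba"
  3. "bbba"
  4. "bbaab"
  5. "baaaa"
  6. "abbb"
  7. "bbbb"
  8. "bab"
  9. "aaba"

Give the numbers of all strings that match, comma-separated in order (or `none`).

1

1 → match
2 → no match
3 → no match
4 → no match
5 → no match
6 → no match
7 → no match
8 → no match
9 → no match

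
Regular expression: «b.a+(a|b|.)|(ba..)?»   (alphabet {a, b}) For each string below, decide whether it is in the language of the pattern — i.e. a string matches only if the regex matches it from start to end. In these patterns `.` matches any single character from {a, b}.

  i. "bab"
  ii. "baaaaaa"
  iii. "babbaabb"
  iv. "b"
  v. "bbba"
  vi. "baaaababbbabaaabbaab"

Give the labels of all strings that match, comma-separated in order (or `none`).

ii

i → no match
ii → match
iii → no match
iv → no match
v → no match
vi → no match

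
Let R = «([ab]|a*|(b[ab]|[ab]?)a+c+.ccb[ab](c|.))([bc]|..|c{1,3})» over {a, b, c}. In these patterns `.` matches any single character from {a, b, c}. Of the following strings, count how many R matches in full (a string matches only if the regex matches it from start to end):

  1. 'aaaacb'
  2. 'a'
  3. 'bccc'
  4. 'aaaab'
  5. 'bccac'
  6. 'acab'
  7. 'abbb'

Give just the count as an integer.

1 → match
2 → no match
3 → match
4 → match
5 → no match
6 → no match
7 → no match
Total matched: 3

3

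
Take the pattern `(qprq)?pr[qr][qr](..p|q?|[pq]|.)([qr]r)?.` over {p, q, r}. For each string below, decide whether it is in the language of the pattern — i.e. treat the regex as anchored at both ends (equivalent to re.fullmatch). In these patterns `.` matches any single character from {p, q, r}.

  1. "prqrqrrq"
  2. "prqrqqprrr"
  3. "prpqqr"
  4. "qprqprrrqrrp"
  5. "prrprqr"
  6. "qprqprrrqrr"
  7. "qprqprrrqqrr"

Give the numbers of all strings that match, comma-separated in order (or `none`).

1. "prqrqrrq" → match
2. "prqrqqprrr" → match
3. "prpqqr" → no match
4. "qprqprrrqrrp" → match
5. "prrprqr" → no match
6. "qprqprrrqrr" → match
7. "qprqprrrqqrr" → match

1, 2, 4, 6, 7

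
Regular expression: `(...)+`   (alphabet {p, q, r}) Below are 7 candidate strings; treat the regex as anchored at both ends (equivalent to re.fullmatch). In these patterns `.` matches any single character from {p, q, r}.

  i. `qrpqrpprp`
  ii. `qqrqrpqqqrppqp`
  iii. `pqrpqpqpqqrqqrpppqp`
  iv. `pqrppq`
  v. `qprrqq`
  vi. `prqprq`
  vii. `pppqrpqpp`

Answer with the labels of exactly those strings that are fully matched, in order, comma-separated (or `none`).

i, iv, v, vi, vii

i → match
ii → no match
iii → no match
iv → match
v → match
vi → match
vii → match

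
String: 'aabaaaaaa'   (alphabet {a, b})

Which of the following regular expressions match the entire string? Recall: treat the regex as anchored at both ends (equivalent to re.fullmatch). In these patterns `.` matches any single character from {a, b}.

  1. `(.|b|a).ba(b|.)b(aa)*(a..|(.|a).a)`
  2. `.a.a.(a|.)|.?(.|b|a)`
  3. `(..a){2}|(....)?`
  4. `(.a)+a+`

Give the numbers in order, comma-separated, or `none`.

4

1 → no match
2 → no match
3 → no match
4 → match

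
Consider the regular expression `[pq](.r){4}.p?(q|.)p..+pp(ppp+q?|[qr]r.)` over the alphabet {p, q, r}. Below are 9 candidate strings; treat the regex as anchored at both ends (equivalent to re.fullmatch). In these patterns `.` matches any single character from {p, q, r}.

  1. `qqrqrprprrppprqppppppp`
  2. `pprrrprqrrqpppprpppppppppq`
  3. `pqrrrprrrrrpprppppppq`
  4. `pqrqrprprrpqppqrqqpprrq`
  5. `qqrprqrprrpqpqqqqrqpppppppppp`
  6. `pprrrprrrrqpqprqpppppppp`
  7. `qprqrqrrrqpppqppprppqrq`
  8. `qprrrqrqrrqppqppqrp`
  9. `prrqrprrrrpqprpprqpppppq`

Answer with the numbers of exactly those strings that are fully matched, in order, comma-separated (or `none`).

1 → match
2 → match
3 → match
4 → match
5 → match
6 → match
7 → match
8 → match
9 → match

1, 2, 3, 4, 5, 6, 7, 8, 9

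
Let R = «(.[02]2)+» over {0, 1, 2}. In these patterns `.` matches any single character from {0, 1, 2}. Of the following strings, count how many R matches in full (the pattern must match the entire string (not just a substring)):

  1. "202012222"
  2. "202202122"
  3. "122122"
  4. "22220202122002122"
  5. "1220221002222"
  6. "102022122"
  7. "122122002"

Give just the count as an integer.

4

1 → no match
2 → match
3 → match
4 → no match
5 → no match
6 → match
7 → match
Total matched: 4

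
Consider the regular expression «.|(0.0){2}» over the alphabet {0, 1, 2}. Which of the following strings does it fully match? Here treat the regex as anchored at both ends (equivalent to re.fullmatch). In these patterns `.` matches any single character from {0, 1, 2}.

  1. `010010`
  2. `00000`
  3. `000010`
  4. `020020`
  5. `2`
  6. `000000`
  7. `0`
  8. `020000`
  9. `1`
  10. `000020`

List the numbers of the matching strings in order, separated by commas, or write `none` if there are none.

1, 3, 4, 5, 6, 7, 8, 9, 10

1 → match
2 → no match
3 → match
4 → match
5 → match
6 → match
7 → match
8 → match
9 → match
10 → match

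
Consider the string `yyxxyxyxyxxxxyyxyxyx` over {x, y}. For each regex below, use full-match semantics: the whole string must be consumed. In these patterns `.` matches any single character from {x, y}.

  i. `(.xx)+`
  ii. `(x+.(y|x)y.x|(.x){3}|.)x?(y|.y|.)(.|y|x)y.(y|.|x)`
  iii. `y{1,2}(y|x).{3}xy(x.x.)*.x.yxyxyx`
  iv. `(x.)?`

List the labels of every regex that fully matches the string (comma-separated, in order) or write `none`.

iii

i → no match — must end with `xx`
ii → no match
iii → match
iv → no match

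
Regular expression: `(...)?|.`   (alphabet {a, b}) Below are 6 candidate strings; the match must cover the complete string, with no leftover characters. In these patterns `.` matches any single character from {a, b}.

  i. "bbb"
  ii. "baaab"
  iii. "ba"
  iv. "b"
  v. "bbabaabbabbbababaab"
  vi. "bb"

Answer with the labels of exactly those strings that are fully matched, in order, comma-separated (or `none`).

i → match
ii → no match
iii → no match
iv → match
v → no match
vi → no match

i, iv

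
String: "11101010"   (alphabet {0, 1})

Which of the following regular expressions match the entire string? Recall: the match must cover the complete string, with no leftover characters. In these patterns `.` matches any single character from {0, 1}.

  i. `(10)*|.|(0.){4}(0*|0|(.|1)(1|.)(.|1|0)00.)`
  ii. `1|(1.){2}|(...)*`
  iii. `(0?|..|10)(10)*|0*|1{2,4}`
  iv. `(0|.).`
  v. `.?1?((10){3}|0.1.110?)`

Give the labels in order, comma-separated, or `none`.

iii, v

i → no match
ii → no match
iii → match
iv → no match
v → match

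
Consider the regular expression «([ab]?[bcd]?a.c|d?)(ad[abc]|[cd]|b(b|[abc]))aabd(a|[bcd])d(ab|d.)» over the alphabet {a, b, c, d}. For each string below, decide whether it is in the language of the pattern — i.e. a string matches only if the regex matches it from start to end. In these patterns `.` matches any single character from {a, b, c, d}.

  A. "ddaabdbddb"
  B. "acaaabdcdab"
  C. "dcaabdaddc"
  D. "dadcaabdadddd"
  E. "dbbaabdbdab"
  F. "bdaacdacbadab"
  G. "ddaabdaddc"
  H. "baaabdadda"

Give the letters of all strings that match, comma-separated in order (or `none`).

A. "ddaabdbddb" → match
B. "acaaabdcdab" → no match
C. "dcaabdaddc" → match
D → no match
E. "dbbaabdbdab" → match
F → no match
G. "ddaabdaddc" → match
H. "baaabdadda" → match

A, C, E, G, H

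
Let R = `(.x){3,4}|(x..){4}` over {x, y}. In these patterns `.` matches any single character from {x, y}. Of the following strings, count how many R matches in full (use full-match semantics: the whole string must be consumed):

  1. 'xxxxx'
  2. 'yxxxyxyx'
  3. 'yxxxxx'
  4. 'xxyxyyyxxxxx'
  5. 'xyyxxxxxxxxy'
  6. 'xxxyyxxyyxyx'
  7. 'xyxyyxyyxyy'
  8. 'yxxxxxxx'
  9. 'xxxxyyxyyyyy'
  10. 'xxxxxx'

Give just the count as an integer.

1 → no match
2 → match
3 → match
4 → no match
5 → match
6 → no match
7 → no match
8 → match
9 → no match
10 → match
Total matched: 5

5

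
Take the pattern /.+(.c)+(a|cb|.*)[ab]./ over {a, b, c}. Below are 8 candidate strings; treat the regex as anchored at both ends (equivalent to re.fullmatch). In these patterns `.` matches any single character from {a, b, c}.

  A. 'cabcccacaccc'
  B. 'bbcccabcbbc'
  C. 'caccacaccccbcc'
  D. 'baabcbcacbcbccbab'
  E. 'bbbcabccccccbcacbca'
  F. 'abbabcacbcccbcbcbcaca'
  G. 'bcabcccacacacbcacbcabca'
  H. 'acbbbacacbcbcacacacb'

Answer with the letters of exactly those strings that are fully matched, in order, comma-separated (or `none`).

B, D

A → no match
B → match
C → no match
D → match
E → no match
F → no match
G → no match
H → no match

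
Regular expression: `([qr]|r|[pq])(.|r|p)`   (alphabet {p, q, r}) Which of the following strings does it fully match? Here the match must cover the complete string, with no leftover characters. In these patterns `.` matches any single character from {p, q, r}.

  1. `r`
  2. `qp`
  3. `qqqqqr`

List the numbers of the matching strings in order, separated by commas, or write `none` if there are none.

1 → no match
2 → match
3 → no match

2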